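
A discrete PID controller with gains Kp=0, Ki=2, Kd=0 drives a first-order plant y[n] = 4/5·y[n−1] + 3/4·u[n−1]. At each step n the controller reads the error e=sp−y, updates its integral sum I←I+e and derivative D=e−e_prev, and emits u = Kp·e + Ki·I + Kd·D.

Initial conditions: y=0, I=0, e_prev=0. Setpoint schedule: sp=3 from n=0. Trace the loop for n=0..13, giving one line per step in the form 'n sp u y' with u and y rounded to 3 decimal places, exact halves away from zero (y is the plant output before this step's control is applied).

(exact arithmetic carried between steps; '≈' marks a value shown rounded to 6 d.p. or computed from one; I and e_prev carry over from the previous line; the table rounds u and y to 3 d.p., halves away from zero)
n=0: y=0, sp=3, e=sp−y=3; I=3, D=e−e_prev=3; u=0·3+2·3+0·3=6; next y=4/5·0+3/4·6=4.5
n=1: y=4.5, sp=3, e=sp−y=-1.5; I=1.5, D=e−e_prev=-4.5; u=0·(-1.5)+2·1.5+0·(-4.5)=3; next y=4/5·4.5+3/4·3=5.85
n=2: y=5.85, sp=3, e=sp−y=-2.85; I=-1.35, D=e−e_prev=-1.35; u=0·(-2.85)+2·(-1.35)+0·(-1.35)=-2.7; next y=4/5·5.85+3/4·(-2.7)=2.655
n=3: y=2.655, sp=3, e=sp−y=0.345; I=-1.005, D=e−e_prev=3.195; u=0·0.345+2·(-1.005)+0·3.195=-2.01; next y=4/5·2.655+3/4·(-2.01)=0.6165
n=4: y=0.6165, sp=3, e=sp−y=2.3835; I=1.3785, D=e−e_prev=2.0385; u=0·2.3835+2·1.3785+0·2.0385=2.757; next y=4/5·0.6165+3/4·2.757=2.56095
n=5: y=2.56095, sp=3, e=sp−y=0.43905; I=1.81755, D=e−e_prev=-1.94445; u=0·0.43905+2·1.81755+0·(-1.94445)=3.6351; next y=4/5·2.56095+3/4·3.6351=4.775085
n=6: y=4.775085, sp=3, e=sp−y=-1.775085; I=0.042465, D=e−e_prev=-2.214135; u=0·(-1.775085)+2·0.042465+0·(-2.214135)=0.08493; next y=4/5·4.775085+3/4·0.08493≈3.883766
n=7: y≈3.883766, sp=3, e=sp−y≈-0.883766; I≈-0.841301, D=e−e_prev≈0.891320; u=0·(-0.883766)+2·(-0.841301)+0·0.891320≈-1.682601; next y=4/5·3.883766+3/4·(-1.682601)≈1.845062
n=8: y≈1.845062, sp=3, e=sp−y≈1.154938; I≈0.313638, D=e−e_prev≈2.038704; u=0·1.154938+2·0.313638+0·2.038704≈0.627276; next y=4/5·1.845062+3/4·0.627276≈1.946506
n=9: y≈1.946506, sp=3, e=sp−y≈1.053494; I≈1.367132, D=e−e_prev≈-0.101444; u=0·1.053494+2·1.367132+0·(-0.101444)≈2.734264; next y=4/5·1.946506+3/4·2.734264≈3.607903
n=10: y≈3.607903, sp=3, e=sp−y≈-0.607903; I≈0.759229, D=e−e_prev≈-1.661396; u=0·(-0.607903)+2·0.759229+0·(-1.661396)≈1.518458; next y=4/5·3.607903+3/4·1.518458≈4.025166
n=11: y≈4.025166, sp=3, e=sp−y≈-1.025166; I≈-0.265937, D=e−e_prev≈-0.417263; u=0·(-1.025166)+2·(-0.265937)+0·(-0.417263)≈-0.531873; next y=4/5·4.025166+3/4·(-0.531873)≈2.821228
n=12: y≈2.821228, sp=3, e=sp−y≈0.178772; I≈-0.087164, D=e−e_prev≈1.203938; u=0·0.178772+2·(-0.087164)+0·1.203938≈-0.174329; next y=4/5·2.821228+3/4·(-0.174329)≈2.126236
n=13: y≈2.126236, sp=3, e=sp−y≈0.873764; I≈0.786600, D=e−e_prev≈0.694992; u=0·0.873764+2·0.786600+0·0.694992≈1.573200; next y=4/5·2.126236+3/4·1.573200≈2.880888

0 3 6.000 0.000
1 3 3.000 4.500
2 3 -2.700 5.850
3 3 -2.010 2.655
4 3 2.757 0.617
5 3 3.635 2.561
6 3 0.085 4.775
7 3 -1.683 3.884
8 3 0.627 1.845
9 3 2.734 1.947
10 3 1.518 3.608
11 3 -0.532 4.025
12 3 -0.174 2.821
13 3 1.573 2.126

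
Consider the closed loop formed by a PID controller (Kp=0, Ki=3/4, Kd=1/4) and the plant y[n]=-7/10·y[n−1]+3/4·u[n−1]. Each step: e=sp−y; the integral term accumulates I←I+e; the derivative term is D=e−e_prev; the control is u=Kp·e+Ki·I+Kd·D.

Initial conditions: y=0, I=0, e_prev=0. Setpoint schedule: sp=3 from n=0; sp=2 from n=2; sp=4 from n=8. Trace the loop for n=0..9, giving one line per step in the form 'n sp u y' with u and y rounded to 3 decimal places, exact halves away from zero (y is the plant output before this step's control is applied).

(exact arithmetic carried between steps; '≈' marks a value shown rounded to 6 d.p. or computed from one; I and e_prev carry over from the previous line; the table rounds u and y to 3 d.p., halves away from zero)
n=0: y=0, sp=3, e=sp−y=3; I=3, D=e−e_prev=3; u=0·3+3/4·3+1/4·3=3; next y=-7/10·0+3/4·3=2.25
n=1: y=2.25, sp=3, e=sp−y=0.75; I=3.75, D=e−e_prev=-2.25; u=0·0.75+3/4·3.75+1/4·(-2.25)=2.25; next y=-7/10·2.25+3/4·2.25=0.1125
n=2: y=0.1125, sp=2, e=sp−y=1.8875; I=5.6375, D=e−e_prev=1.1375; u=0·1.8875+3/4·5.6375+1/4·1.1375=4.5125; next y=-7/10·0.1125+3/4·4.5125=3.305625
n=3: y=3.305625, sp=2, e=sp−y=-1.305625; I=4.331875, D=e−e_prev=-3.193125; u=0·(-1.305625)+3/4·4.331875+1/4·(-3.193125)=2.450625; next y=-7/10·3.305625+3/4·2.450625≈-0.475969
n=4: y≈-0.475969, sp=2, e=sp−y≈2.475969; I≈6.807844, D=e−e_prev≈3.781594; u=0·2.475969+3/4·6.807844+1/4·3.781594≈6.051281; next y=-7/10·(-0.475969)+3/4·6.051281≈4.871639
n=5: y≈4.871639, sp=2, e=sp−y≈-2.871639; I≈3.936205, D=e−e_prev≈-5.347608; u=0·(-2.871639)+3/4·3.936205+1/4·(-5.347608)≈1.615252; next y=-7/10·4.871639+3/4·1.615252≈-2.198709
n=6: y≈-2.198709, sp=2, e=sp−y≈4.198709; I≈8.134913, D=e−e_prev≈7.070348; u=0·4.198709+3/4·8.134913+1/4·7.070348≈7.868772; next y=-7/10·(-2.198709)+3/4·7.868772≈7.440675
n=7: y≈7.440675, sp=2, e=sp−y≈-5.440675; I≈2.694238, D=e−e_prev≈-9.639384; u=0·(-5.440675)+3/4·2.694238+1/4·(-9.639384)≈-0.389167; next y=-7/10·7.440675+3/4·(-0.389167)≈-5.500348
n=8: y≈-5.500348, sp=4, e=sp−y≈9.500348; I≈12.194586, D=e−e_prev≈14.941023; u=0·9.500348+3/4·12.194586+1/4·14.941023≈12.881195; next y=-7/10·(-5.500348)+3/4·12.881195≈13.511140
n=9: y≈13.511140, sp=4, e=sp−y≈-9.511140; I≈2.683446, D=e−e_prev≈-19.011488; u=0·(-9.511140)+3/4·2.683446+1/4·(-19.011488)≈-2.740287; next y=-7/10·13.511140+3/4·(-2.740287)≈-11.513014

0 3 3.000 0.000
1 3 2.250 2.250
2 2 4.513 0.113
3 2 2.451 3.306
4 2 6.051 -0.476
5 2 1.615 4.872
6 2 7.869 -2.199
7 2 -0.389 7.441
8 4 12.881 -5.500
9 4 -2.740 13.511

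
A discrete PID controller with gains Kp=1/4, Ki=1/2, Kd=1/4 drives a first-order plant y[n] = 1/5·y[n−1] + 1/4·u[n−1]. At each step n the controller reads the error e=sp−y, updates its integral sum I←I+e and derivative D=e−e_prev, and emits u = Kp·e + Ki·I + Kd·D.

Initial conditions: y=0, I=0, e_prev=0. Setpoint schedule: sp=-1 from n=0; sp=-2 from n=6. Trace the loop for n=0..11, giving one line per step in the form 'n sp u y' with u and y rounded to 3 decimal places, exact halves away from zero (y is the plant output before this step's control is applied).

(exact arithmetic carried between steps; '≈' marks a value shown rounded to 6 d.p. or computed from one; I and e_prev carry over from the previous line; the table rounds u and y to 3 d.p., halves away from zero)
n=0: y=0, sp=-1, e=sp−y=-1; I=-1, D=e−e_prev=-1; u=1/4·(-1)+1/2·(-1)+1/4·(-1)=-1; next y=1/5·0+1/4·(-1)=-0.25
n=1: y=-0.25, sp=-1, e=sp−y=-0.75; I=-1.75, D=e−e_prev=0.25; u=1/4·(-0.75)+1/2·(-1.75)+1/4·0.25=-1; next y=1/5·(-0.25)+1/4·(-1)=-0.3
n=2: y=-0.3, sp=-1, e=sp−y=-0.7; I=-2.45, D=e−e_prev=0.05; u=1/4·(-0.7)+1/2·(-2.45)+1/4·0.05=-1.3875; next y=1/5·(-0.3)+1/4·(-1.3875)=-0.406875
n=3: y=-0.406875, sp=-1, e=sp−y=-0.593125; I=-3.043125, D=e−e_prev=0.106875; u=1/4·(-0.593125)+1/2·(-3.043125)+1/4·0.106875=-1.643125; next y=1/5·(-0.406875)+1/4·(-1.643125)≈-0.492156
n=4: y≈-0.492156, sp=-1, e=sp−y≈-0.507844; I≈-3.550969, D=e−e_prev≈0.085281; u=1/4·(-0.507844)+1/2·(-3.550969)+1/4·0.085281≈-1.881125; next y=1/5·(-0.492156)+1/4·(-1.881125)≈-0.568713
n=5: y≈-0.568713, sp=-1, e=sp−y≈-0.431288; I≈-3.982256, D=e−e_prev≈0.076556; u=1/4·(-0.431288)+1/2·(-3.982256)+1/4·0.076556≈-2.079811; next y=1/5·(-0.568713)+1/4·(-2.079811)≈-0.633695
n=6: y≈-0.633695, sp=-2, e=sp−y≈-1.366305; I≈-5.348561, D=e−e_prev≈-0.935017; u=1/4·(-1.366305)+1/2·(-5.348561)+1/4·(-0.935017)≈-3.249611; next y=1/5·(-0.633695)+1/4·(-3.249611)≈-0.939142
n=7: y≈-0.939142, sp=-2, e=sp−y≈-1.060858; I≈-6.409419, D=e−e_prev≈0.305447; u=1/4·(-1.060858)+1/2·(-6.409419)+1/4·0.305447≈-3.393563; next y=1/5·(-0.939142)+1/4·(-3.393563)≈-1.036219
n=8: y≈-1.036219, sp=-2, e=sp−y≈-0.963781; I≈-7.373200, D=e−e_prev≈0.097077; u=1/4·(-0.963781)+1/2·(-7.373200)+1/4·0.097077≈-3.903276; next y=1/5·(-1.036219)+1/4·(-3.903276)≈-1.183063
n=9: y≈-1.183063, sp=-2, e=sp−y≈-0.816937; I≈-8.190137, D=e−e_prev≈0.146844; u=1/4·(-0.816937)+1/2·(-8.190137)+1/4·0.146844≈-4.262592; next y=1/5·(-1.183063)+1/4·(-4.262592)≈-1.302261
n=10: y≈-1.302261, sp=-2, e=sp−y≈-0.697739; I≈-8.887877, D=e−e_prev≈0.119198; u=1/4·(-0.697739)+1/2·(-8.887877)+1/4·0.119198≈-4.588574; next y=1/5·(-1.302261)+1/4·(-4.588574)≈-1.407596
n=11: y≈-1.407596, sp=-2, e=sp−y≈-0.592404; I≈-9.480281, D=e−e_prev≈0.105335; u=1/4·(-0.592404)+1/2·(-9.480281)+1/4·0.105335≈-4.861908; next y=1/5·(-1.407596)+1/4·(-4.861908)≈-1.496996

0 -1 -1.000 0.000
1 -1 -1.000 -0.250
2 -1 -1.388 -0.300
3 -1 -1.643 -0.407
4 -1 -1.881 -0.492
5 -1 -2.080 -0.569
6 -2 -3.250 -0.634
7 -2 -3.394 -0.939
8 -2 -3.903 -1.036
9 -2 -4.263 -1.183
10 -2 -4.589 -1.302
11 -2 -4.862 -1.408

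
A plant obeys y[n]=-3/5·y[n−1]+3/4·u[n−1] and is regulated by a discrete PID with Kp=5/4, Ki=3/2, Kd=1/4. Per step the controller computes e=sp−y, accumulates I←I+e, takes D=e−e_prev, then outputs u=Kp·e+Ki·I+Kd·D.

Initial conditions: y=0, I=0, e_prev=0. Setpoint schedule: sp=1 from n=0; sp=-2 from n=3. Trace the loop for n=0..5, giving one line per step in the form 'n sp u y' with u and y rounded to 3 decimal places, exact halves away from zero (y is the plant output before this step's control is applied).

(exact arithmetic carried between steps; '≈' marks a value shown rounded to 6 d.p. or computed from one; I and e_prev carry over from the previous line; the table rounds u and y to 3 d.p., halves away from zero)
n=0: y=0, sp=1, e=sp−y=1; I=1, D=e−e_prev=1; u=5/4·1+3/2·1+1/4·1=3; next y=-3/5·0+3/4·3=2.25
n=1: y=2.25, sp=1, e=sp−y=-1.25; I=-0.25, D=e−e_prev=-2.25; u=5/4·(-1.25)+3/2·(-0.25)+1/4·(-2.25)=-2.5; next y=-3/5·2.25+3/4·(-2.5)=-3.225
n=2: y=-3.225, sp=1, e=sp−y=4.225; I=3.975, D=e−e_prev=5.475; u=5/4·4.225+3/2·3.975+1/4·5.475=12.6125; next y=-3/5·(-3.225)+3/4·12.6125=11.394375
n=3: y=11.394375, sp=-2, e=sp−y=-13.394375; I=-9.419375, D=e−e_prev=-17.619375; u=5/4·(-13.394375)+3/2·(-9.419375)+1/4·(-17.619375)=-35.276875; next y=-3/5·11.394375+3/4·(-35.276875)≈-33.294281
n=4: y≈-33.294281, sp=-2, e=sp−y≈31.294281; I≈21.874906, D=e−e_prev≈44.688656; u=5/4·31.294281+3/2·21.874906+1/4·44.688656≈83.102375; next y=-3/5·(-33.294281)+3/4·83.102375≈82.30335
n=5: y=82.30335, sp=-2, e=sp−y=-84.30335; I≈-62.428444, D=e−e_prev≈-115.597631; u=5/4·(-84.30335)+3/2·(-62.428444)+1/4·(-115.597631)≈-227.921261; next y=-3/5·82.30335+3/4·(-227.921261)≈-220.322956

0 1 3.000 0.000
1 1 -2.500 2.250
2 1 12.613 -3.225
3 -2 -35.277 11.394
4 -2 83.102 -33.294
5 -2 -227.921 82.303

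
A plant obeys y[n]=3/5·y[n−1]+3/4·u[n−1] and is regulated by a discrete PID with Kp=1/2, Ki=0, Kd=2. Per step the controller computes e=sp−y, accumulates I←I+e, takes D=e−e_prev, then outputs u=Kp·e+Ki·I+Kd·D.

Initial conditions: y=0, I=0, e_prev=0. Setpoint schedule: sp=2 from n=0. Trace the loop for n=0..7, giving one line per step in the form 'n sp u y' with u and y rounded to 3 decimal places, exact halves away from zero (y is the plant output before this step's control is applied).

(exact arithmetic carried between steps; '≈' marks a value shown rounded to 6 d.p. or computed from one; I and e_prev carry over from the previous line; the table rounds u and y to 3 d.p., halves away from zero)
n=0: y=0, sp=2, e=sp−y=2; I=2, D=e−e_prev=2; u=1/2·2+0·2+2·2=5; next y=3/5·0+3/4·5=3.75
n=1: y=3.75, sp=2, e=sp−y=-1.75; I=0.25, D=e−e_prev=-3.75; u=1/2·(-1.75)+0·0.25+2·(-3.75)=-8.375; next y=3/5·3.75+3/4·(-8.375)=-4.03125
n=2: y=-4.03125, sp=2, e=sp−y=6.03125; I=6.28125, D=e−e_prev=7.78125; u=1/2·6.03125+0·6.28125+2·7.78125=18.578125; next y=3/5·(-4.03125)+3/4·18.578125≈11.514844
n=3: y≈11.514844, sp=2, e=sp−y≈-9.514844; I≈-3.233594, D=e−e_prev≈-15.546094; u=1/2·(-9.514844)+0·(-3.233594)+2·(-15.546094)≈-35.849609; next y=3/5·11.514844+3/4·(-35.849609)≈-19.978301
n=4: y≈-19.978301, sp=2, e=sp−y≈21.978301; I≈18.744707, D=e−e_prev≈31.493145; u=1/2·21.978301+0·18.744707+2·31.493145≈73.975439; next y=3/5·(-19.978301)+3/4·73.975439≈43.494599
n=5: y≈43.494599, sp=2, e=sp−y≈-41.494599; I≈-22.749892, D=e−e_prev≈-63.472900; u=1/2·(-41.494599)+0·(-22.749892)+2·(-63.472900)≈-147.693099; next y=3/5·43.494599+3/4·(-147.693099)≈-84.673065
n=6: y≈-84.673065, sp=2, e=sp−y≈86.673065; I≈63.923173, D=e−e_prev≈128.167664; u=1/2·86.673065+0·63.923173+2·128.167664≈299.671861; next y=3/5·(-84.673065)+3/4·299.671861≈173.950057
n=7: y≈173.950057, sp=2, e=sp−y≈-171.950057; I≈-108.026884, D=e−e_prev≈-258.623122; u=1/2·(-171.950057)+0·(-108.026884)+2·(-258.623122)≈-603.221272; next y=3/5·173.950057+3/4·(-603.221272)≈-348.045920

0 2 5.000 0.000
1 2 -8.375 3.750
2 2 18.578 -4.031
3 2 -35.850 11.515
4 2 73.975 -19.978
5 2 -147.693 43.495
6 2 299.672 -84.673
7 2 -603.221 173.950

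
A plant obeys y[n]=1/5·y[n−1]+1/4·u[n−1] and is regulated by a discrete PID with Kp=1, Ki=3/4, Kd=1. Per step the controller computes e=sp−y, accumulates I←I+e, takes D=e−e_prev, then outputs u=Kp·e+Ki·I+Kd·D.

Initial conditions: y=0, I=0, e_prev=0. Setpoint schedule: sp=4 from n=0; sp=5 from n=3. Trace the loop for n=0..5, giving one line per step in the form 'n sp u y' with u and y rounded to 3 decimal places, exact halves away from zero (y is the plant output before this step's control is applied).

0 4 11.000 0.000
1 4 2.438 2.750
2 4 10.499 1.159
3 5 9.121 2.857
4 5 11.440 2.852
5 5 11.455 3.430

(exact arithmetic carried between steps; '≈' marks a value shown rounded to 6 d.p. or computed from one; I and e_prev carry over from the previous line; the table rounds u and y to 3 d.p., halves away from zero)
n=0: y=0, sp=4, e=sp−y=4; I=4, D=e−e_prev=4; u=1·4+3/4·4+1·4=11; next y=1/5·0+1/4·11=2.75
n=1: y=2.75, sp=4, e=sp−y=1.25; I=5.25, D=e−e_prev=-2.75; u=1·1.25+3/4·5.25+1·(-2.75)=2.4375; next y=1/5·2.75+1/4·2.4375=1.159375
n=2: y=1.159375, sp=4, e=sp−y=2.840625; I=8.090625, D=e−e_prev=1.590625; u=1·2.840625+3/4·8.090625+1·1.590625≈10.499219; next y=1/5·1.159375+1/4·10.499219≈2.856680
n=3: y≈2.856680, sp=5, e=sp−y≈2.143320; I≈10.233945, D=e−e_prev≈-0.697305; u=1·2.143320+3/4·10.233945+1·(-0.697305)≈9.121475; next y=1/5·2.856680+1/4·9.121475≈2.851705
n=4: y≈2.851705, sp=5, e=sp−y≈2.148295; I≈12.382241, D=e−e_prev≈0.004975; u=1·2.148295+3/4·12.382241+1·0.004975≈11.439951; next y=1/5·2.851705+1/4·11.439951≈3.430329
n=5: y≈3.430329, sp=5, e=sp−y≈1.569671; I≈13.951912, D=e−e_prev≈-0.578624; u=1·1.569671+3/4·13.951912+1·(-0.578624)≈11.454981; next y=1/5·3.430329+1/4·11.454981≈3.549811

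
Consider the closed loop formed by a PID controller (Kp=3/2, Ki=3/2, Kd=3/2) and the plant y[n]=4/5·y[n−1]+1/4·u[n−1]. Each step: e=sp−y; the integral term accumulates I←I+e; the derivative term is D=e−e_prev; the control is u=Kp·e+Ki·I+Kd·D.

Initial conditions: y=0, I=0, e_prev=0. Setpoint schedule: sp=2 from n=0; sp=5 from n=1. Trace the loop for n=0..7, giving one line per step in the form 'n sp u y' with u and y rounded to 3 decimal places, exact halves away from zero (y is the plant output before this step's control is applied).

0 2 9.000 0.000
1 5 12.375 2.250
2 5 3.478 4.894
3 5 8.095 4.785
4 5 3.454 5.851
5 5 5.158 5.544
6 5 3.068 5.725
7 5 3.952 5.347

(exact arithmetic carried between steps; '≈' marks a value shown rounded to 6 d.p. or computed from one; I and e_prev carry over from the previous line; the table rounds u and y to 3 d.p., halves away from zero)
n=0: y=0, sp=2, e=sp−y=2; I=2, D=e−e_prev=2; u=3/2·2+3/2·2+3/2·2=9; next y=4/5·0+1/4·9=2.25
n=1: y=2.25, sp=5, e=sp−y=2.75; I=4.75, D=e−e_prev=0.75; u=3/2·2.75+3/2·4.75+3/2·0.75=12.375; next y=4/5·2.25+1/4·12.375=4.89375
n=2: y=4.89375, sp=5, e=sp−y=0.10625; I=4.85625, D=e−e_prev=-2.64375; u=3/2·0.10625+3/2·4.85625+3/2·(-2.64375)=3.478125; next y=4/5·4.89375+1/4·3.478125≈4.784531
n=3: y≈4.784531, sp=5, e=sp−y≈0.215469; I≈5.071719, D=e−e_prev≈0.109219; u=3/2·0.215469+3/2·5.071719+3/2·0.109219≈8.094609; next y=4/5·4.784531+1/4·8.094609≈5.851277
n=4: y≈5.851277, sp=5, e=sp−y≈-0.851277; I≈4.220441, D=e−e_prev≈-1.066746; u=3/2·(-0.851277)+3/2·4.220441+3/2·(-1.066746)≈3.453627; next y=4/5·5.851277+1/4·3.453627≈5.544429
n=5: y≈5.544429, sp=5, e=sp−y≈-0.544429; I≈3.676013, D=e−e_prev≈0.306849; u=3/2·(-0.544429)+3/2·3.676013+3/2·0.306849≈5.157649; next y=4/5·5.544429+1/4·5.157649≈5.724955
n=6: y≈5.724955, sp=5, e=sp−y≈-0.724955; I≈2.951058, D=e−e_prev≈-0.180527; u=3/2·(-0.724955)+3/2·2.951058+3/2·(-0.180527)≈3.068364; next y=4/5·5.724955+1/4·3.068364≈5.347055
n=7: y≈5.347055, sp=5, e=sp−y≈-0.347055; I≈2.604002, D=e−e_prev≈0.377900; u=3/2·(-0.347055)+3/2·2.604002+3/2·0.377900≈3.952271; next y=4/5·5.347055+1/4·3.952271≈5.265712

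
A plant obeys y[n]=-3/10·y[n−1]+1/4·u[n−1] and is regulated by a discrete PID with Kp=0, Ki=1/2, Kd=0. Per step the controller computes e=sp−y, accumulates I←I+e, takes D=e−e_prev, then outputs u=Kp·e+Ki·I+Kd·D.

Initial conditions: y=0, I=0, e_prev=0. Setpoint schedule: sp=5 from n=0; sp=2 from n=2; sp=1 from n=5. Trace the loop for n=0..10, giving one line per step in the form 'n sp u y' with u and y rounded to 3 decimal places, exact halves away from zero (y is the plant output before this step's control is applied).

0 5 2.500 0.000
1 5 4.688 0.625
2 2 5.195 0.984
3 2 5.694 1.004
4 2 6.132 1.122
5 1 6.034 1.196
6 1 5.959 1.150
7 1 5.887 1.145
8 1 5.823 1.128
9 1 5.764 1.117
10 1 5.711 1.106

(exact arithmetic carried between steps; '≈' marks a value shown rounded to 6 d.p. or computed from one; I and e_prev carry over from the previous line; the table rounds u and y to 3 d.p., halves away from zero)
n=0: y=0, sp=5, e=sp−y=5; I=5, D=e−e_prev=5; u=0·5+1/2·5+0·5=2.5; next y=-3/10·0+1/4·2.5=0.625
n=1: y=0.625, sp=5, e=sp−y=4.375; I=9.375, D=e−e_prev=-0.625; u=0·4.375+1/2·9.375+0·(-0.625)=4.6875; next y=-3/10·0.625+1/4·4.6875=0.984375
n=2: y=0.984375, sp=2, e=sp−y=1.015625; I=10.390625, D=e−e_prev=-3.359375; u=0·1.015625+1/2·10.390625+0·(-3.359375)≈5.195313; next y=-3/10·0.984375+1/4·5.195313≈1.003516
n=3: y≈1.003516, sp=2, e=sp−y≈0.996484; I≈11.387109, D=e−e_prev≈-0.019141; u=0·0.996484+1/2·11.387109+0·(-0.019141)≈5.693555; next y=-3/10·1.003516+1/4·5.693555≈1.122334
n=4: y≈1.122334, sp=2, e=sp−y≈0.877666; I≈12.264775, D=e−e_prev≈-0.118818; u=0·0.877666+1/2·12.264775+0·(-0.118818)≈6.132388; next y=-3/10·1.122334+1/4·6.132388≈1.196397
n=5: y≈1.196397, sp=1, e=sp−y≈-0.196397; I≈12.068379, D=e−e_prev≈-1.074063; u=0·(-0.196397)+1/2·12.068379+0·(-1.074063)≈6.034189; next y=-3/10·1.196397+1/4·6.034189≈1.149628
n=6: y≈1.149628, sp=1, e=sp−y≈-0.149628; I≈11.918750, D=e−e_prev≈0.046768; u=0·(-0.149628)+1/2·11.918750+0·0.046768≈5.959375; next y=-3/10·1.149628+1/4·5.959375≈1.144955
n=7: y≈1.144955, sp=1, e=sp−y≈-0.144955; I≈11.773795, D=e−e_prev≈0.004673; u=0·(-0.144955)+1/2·11.773795+0·0.004673≈5.886898; next y=-3/10·1.144955+1/4·5.886898≈1.128238
n=8: y≈1.128238, sp=1, e=sp−y≈-0.128238; I≈11.645557, D=e−e_prev≈0.016718; u=0·(-0.128238)+1/2·11.645557+0·0.016718≈5.822779; next y=-3/10·1.128238+1/4·5.822779≈1.117223
n=9: y≈1.117223, sp=1, e=sp−y≈-0.117223; I≈11.528334, D=e−e_prev≈0.011014; u=0·(-0.117223)+1/2·11.528334+0·0.011014≈5.764167; next y=-3/10·1.117223+1/4·5.764167≈1.105875
n=10: y≈1.105875, sp=1, e=sp−y≈-0.105875; I≈11.422459, D=e−e_prev≈0.011349; u=0·(-0.105875)+1/2·11.422459+0·0.011349≈5.711230; next y=-3/10·1.105875+1/4·5.711230≈1.096045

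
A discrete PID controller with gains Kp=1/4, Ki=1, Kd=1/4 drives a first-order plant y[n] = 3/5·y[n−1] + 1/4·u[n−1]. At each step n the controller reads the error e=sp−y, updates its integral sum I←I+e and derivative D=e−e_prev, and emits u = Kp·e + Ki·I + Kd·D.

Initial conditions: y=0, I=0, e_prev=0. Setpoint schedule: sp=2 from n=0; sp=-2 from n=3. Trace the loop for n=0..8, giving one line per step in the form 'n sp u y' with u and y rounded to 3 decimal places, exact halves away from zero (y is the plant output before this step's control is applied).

(exact arithmetic carried between steps; '≈' marks a value shown rounded to 6 d.p. or computed from one; I and e_prev carry over from the previous line; the table rounds u and y to 3 d.p., halves away from zero)
n=0: y=0, sp=2, e=sp−y=2; I=2, D=e−e_prev=2; u=1/4·2+1·2+1/4·2=3; next y=3/5·0+1/4·3=0.75
n=1: y=0.75, sp=2, e=sp−y=1.25; I=3.25, D=e−e_prev=-0.75; u=1/4·1.25+1·3.25+1/4·(-0.75)=3.375; next y=3/5·0.75+1/4·3.375=1.29375
n=2: y=1.29375, sp=2, e=sp−y=0.70625; I=3.95625, D=e−e_prev=-0.54375; u=1/4·0.70625+1·3.95625+1/4·(-0.54375)=3.996875; next y=3/5·1.29375+1/4·3.996875≈1.775469
n=3: y≈1.775469, sp=-2, e=sp−y≈-3.775469; I≈0.180781, D=e−e_prev≈-4.481719; u=1/4·(-3.775469)+1·0.180781+1/4·(-4.481719)≈-1.883516; next y=3/5·1.775469+1/4·(-1.883516)≈0.594402
n=4: y≈0.594402, sp=-2, e=sp−y≈-2.594402; I≈-2.413621, D=e−e_prev≈1.181066; u=1/4·(-2.594402)+1·(-2.413621)+1/4·1.181066≈-2.766955; next y=3/5·0.594402+1/4·(-2.766955)≈-0.335097
n=5: y≈-0.335097, sp=-2, e=sp−y≈-1.664903; I≈-4.078524, D=e−e_prev≈0.929500; u=1/4·(-1.664903)+1·(-4.078524)+1/4·0.929500≈-4.262374; next y=3/5·(-0.335097)+1/4·(-4.262374)≈-1.266652
n=6: y≈-1.266652, sp=-2, e=sp−y≈-0.733348; I≈-4.811872, D=e−e_prev≈0.931555; u=1/4·(-0.733348)+1·(-4.811872)+1/4·0.931555≈-4.762320; next y=3/5·(-1.266652)+1/4·(-4.762320)≈-1.950571
n=7: y≈-1.950571, sp=-2, e=sp−y≈-0.049429; I≈-4.861300, D=e−e_prev≈0.683919; u=1/4·(-0.049429)+1·(-4.861300)+1/4·0.683919≈-4.702678; next y=3/5·(-1.950571)+1/4·(-4.702678)≈-2.346012
n=8: y≈-2.346012, sp=-2, e=sp−y≈0.346012; I≈-4.515288, D=e−e_prev≈0.395441; u=1/4·0.346012+1·(-4.515288)+1/4·0.395441≈-4.329925; next y=3/5·(-2.346012)+1/4·(-4.329925)≈-2.490089

0 2 3.000 0.000
1 2 3.375 0.750
2 2 3.997 1.294
3 -2 -1.884 1.775
4 -2 -2.767 0.594
5 -2 -4.262 -0.335
6 -2 -4.762 -1.267
7 -2 -4.703 -1.951
8 -2 -4.330 -2.346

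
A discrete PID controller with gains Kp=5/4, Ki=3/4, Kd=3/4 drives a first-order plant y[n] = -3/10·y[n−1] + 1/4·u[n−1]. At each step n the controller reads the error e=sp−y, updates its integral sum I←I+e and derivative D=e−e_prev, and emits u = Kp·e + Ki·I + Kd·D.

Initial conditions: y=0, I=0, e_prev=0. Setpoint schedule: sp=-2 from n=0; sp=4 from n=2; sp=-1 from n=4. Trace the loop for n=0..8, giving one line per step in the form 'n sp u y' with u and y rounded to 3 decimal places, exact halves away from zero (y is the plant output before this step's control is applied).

0 -2 -5.500 0.000
1 -2 -1.719 -1.375
2 4 9.547 -0.017
3 4 2.453 2.392
4 -1 -1.419 -0.104
5 -1 0.390 -0.324
6 -1 -1.707 0.195
7 -1 -0.345 -0.485
8 -1 -2.738 0.059

(exact arithmetic carried between steps; '≈' marks a value shown rounded to 6 d.p. or computed from one; I and e_prev carry over from the previous line; the table rounds u and y to 3 d.p., halves away from zero)
n=0: y=0, sp=-2, e=sp−y=-2; I=-2, D=e−e_prev=-2; u=5/4·(-2)+3/4·(-2)+3/4·(-2)=-5.5; next y=-3/10·0+1/4·(-5.5)=-1.375
n=1: y=-1.375, sp=-2, e=sp−y=-0.625; I=-2.625, D=e−e_prev=1.375; u=5/4·(-0.625)+3/4·(-2.625)+3/4·1.375=-1.71875; next y=-3/10·(-1.375)+1/4·(-1.71875)≈-0.017188
n=2: y≈-0.017188, sp=4, e=sp−y≈4.017188; I≈1.392188, D=e−e_prev≈4.642188; u=5/4·4.017188+3/4·1.392188+3/4·4.642188≈9.547266; next y=-3/10·(-0.017188)+1/4·9.547266≈2.391973
n=3: y≈2.391973, sp=4, e=sp−y≈1.608027; I≈3.000215, D=e−e_prev≈-2.409160; u=5/4·1.608027+3/4·3.000215+3/4·(-2.409160)≈2.453325; next y=-3/10·2.391973+1/4·2.453325≈-0.104260
n=4: y≈-0.104260, sp=-1, e=sp−y≈-0.895740; I≈2.104475, D=e−e_prev≈-2.503767; u=5/4·(-0.895740)+3/4·2.104475+3/4·(-2.503767)≈-1.419143; next y=-3/10·(-0.104260)+1/4·(-1.419143)≈-0.323508
n=5: y≈-0.323508, sp=-1, e=sp−y≈-0.676492; I≈1.427983, D=e−e_prev≈0.219247; u=5/4·(-0.676492)+3/4·1.427983+3/4·0.219247≈0.389807; next y=-3/10·(-0.323508)+1/4·0.389807≈0.194504
n=6: y≈0.194504, sp=-1, e=sp−y≈-1.194504; I≈0.233479, D=e−e_prev≈-0.518012; u=5/4·(-1.194504)+3/4·0.233479+3/4·(-0.518012)≈-1.706530; next y=-3/10·0.194504+1/4·(-1.706530)≈-0.484984
n=7: y≈-0.484984, sp=-1, e=sp−y≈-0.515016; I≈-0.281537, D=e−e_prev≈0.679488; u=5/4·(-0.515016)+3/4·(-0.281537)+3/4·0.679488≈-0.345308; next y=-3/10·(-0.484984)+1/4·(-0.345308)≈0.059168
n=8: y≈0.059168, sp=-1, e=sp−y≈-1.059168; I≈-1.340706, D=e−e_prev≈-0.544152; u=5/4·(-1.059168)+3/4·(-1.340706)+3/4·(-0.544152)≈-2.737603; next y=-3/10·0.059168+1/4·(-2.737603)≈-0.702151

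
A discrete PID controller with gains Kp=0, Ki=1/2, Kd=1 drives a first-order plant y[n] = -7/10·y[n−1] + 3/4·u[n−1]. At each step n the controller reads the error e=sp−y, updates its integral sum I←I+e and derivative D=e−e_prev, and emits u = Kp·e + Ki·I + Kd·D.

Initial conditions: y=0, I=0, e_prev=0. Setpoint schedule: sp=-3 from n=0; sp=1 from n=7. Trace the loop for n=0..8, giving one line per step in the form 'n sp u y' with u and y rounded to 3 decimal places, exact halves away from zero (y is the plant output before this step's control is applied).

0 -3 -4.500 0.000
1 -3 2.063 -3.375
2 -3 -12.052 3.909
3 -3 15.305 -11.775
4 -3 -43.237 19.721
5 -3 75.830 -46.233
6 -3 -171.710 89.236
7 1 344.365 -191.247
8 1 -719.086 392.147

(exact arithmetic carried between steps; '≈' marks a value shown rounded to 6 d.p. or computed from one; I and e_prev carry over from the previous line; the table rounds u and y to 3 d.p., halves away from zero)
n=0: y=0, sp=-3, e=sp−y=-3; I=-3, D=e−e_prev=-3; u=0·(-3)+1/2·(-3)+1·(-3)=-4.5; next y=-7/10·0+3/4·(-4.5)=-3.375
n=1: y=-3.375, sp=-3, e=sp−y=0.375; I=-2.625, D=e−e_prev=3.375; u=0·0.375+1/2·(-2.625)+1·3.375=2.0625; next y=-7/10·(-3.375)+3/4·2.0625=3.909375
n=2: y=3.909375, sp=-3, e=sp−y=-6.909375; I=-9.534375, D=e−e_prev=-7.284375; u=0·(-6.909375)+1/2·(-9.534375)+1·(-7.284375)≈-12.051563; next y=-7/10·3.909375+3/4·(-12.051563)≈-11.775234
n=3: y≈-11.775234, sp=-3, e=sp−y≈8.775234; I≈-0.759141, D=e−e_prev≈15.684609; u=0·8.775234+1/2·(-0.759141)+1·15.684609≈15.305039; next y=-7/10·(-11.775234)+3/4·15.305039≈19.721443
n=4: y≈19.721443, sp=-3, e=sp−y≈-22.721443; I≈-23.480584, D=e−e_prev≈-31.496678; u=0·(-22.721443)+1/2·(-23.480584)+1·(-31.496678)≈-43.236970; next y=-7/10·19.721443+3/4·(-43.236970)≈-46.232738
n=5: y≈-46.232738, sp=-3, e=sp−y≈43.232738; I≈19.752154, D=e−e_prev≈65.954181; u=0·43.232738+1/2·19.752154+1·65.954181≈75.830258; next y=-7/10·(-46.232738)+3/4·75.830258≈89.235610
n=6: y≈89.235610, sp=-3, e=sp−y≈-92.235610; I≈-72.483456, D=e−e_prev≈-135.468347; u=0·(-92.235610)+1/2·(-72.483456)+1·(-135.468347)≈-171.710075; next y=-7/10·89.235610+3/4·(-171.710075)≈-191.247483
n=7: y≈-191.247483, sp=1, e=sp−y≈192.247483; I≈119.764027, D=e−e_prev≈284.483093; u=0·192.247483+1/2·119.764027+1·284.483093≈344.365107; next y=-7/10·(-191.247483)+3/4·344.365107≈392.147068
n=8: y≈392.147068, sp=1, e=sp−y≈-391.147068; I≈-271.383041, D=e−e_prev≈-583.394552; u=0·(-391.147068)+1/2·(-271.383041)+1·(-583.394552)≈-719.086072; next y=-7/10·392.147068+3/4·(-719.086072)≈-813.817502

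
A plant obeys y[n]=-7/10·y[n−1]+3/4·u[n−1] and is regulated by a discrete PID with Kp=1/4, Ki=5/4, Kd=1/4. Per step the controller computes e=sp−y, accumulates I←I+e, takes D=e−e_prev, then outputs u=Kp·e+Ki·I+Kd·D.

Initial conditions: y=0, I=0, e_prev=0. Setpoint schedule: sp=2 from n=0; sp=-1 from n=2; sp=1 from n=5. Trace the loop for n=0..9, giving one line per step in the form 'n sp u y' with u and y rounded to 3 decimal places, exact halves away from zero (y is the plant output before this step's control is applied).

0 2 3.500 0.000
1 2 0.906 2.625
2 -1 2.151 -1.158
3 -1 -4.115 2.424
4 -1 5.113 -4.783
5 1 -9.400 7.183
6 1 19.069 -12.078
7 1 -30.359 22.756
8 1 58.700 -38.698
9 1 -99.212 71.114

(exact arithmetic carried between steps; '≈' marks a value shown rounded to 6 d.p. or computed from one; I and e_prev carry over from the previous line; the table rounds u and y to 3 d.p., halves away from zero)
n=0: y=0, sp=2, e=sp−y=2; I=2, D=e−e_prev=2; u=1/4·2+5/4·2+1/4·2=3.5; next y=-7/10·0+3/4·3.5=2.625
n=1: y=2.625, sp=2, e=sp−y=-0.625; I=1.375, D=e−e_prev=-2.625; u=1/4·(-0.625)+5/4·1.375+1/4·(-2.625)=0.90625; next y=-7/10·2.625+3/4·0.90625≈-1.157813
n=2: y≈-1.157813, sp=-1, e=sp−y≈0.157813; I≈1.532813, D=e−e_prev≈0.782813; u=1/4·0.157813+5/4·1.532813+1/4·0.782813≈2.151172; next y=-7/10·(-1.157813)+3/4·2.151172≈2.423848
n=3: y≈2.423848, sp=-1, e=sp−y≈-3.423848; I≈-1.891035, D=e−e_prev≈-3.581660; u=1/4·(-3.423848)+5/4·(-1.891035)+1/4·(-3.581660)≈-4.115171; next y=-7/10·2.423848+3/4·(-4.115171)≈-4.783072
n=4: y≈-4.783072, sp=-1, e=sp−y≈3.783072; I≈1.892036, D=e−e_prev≈7.206919; u=1/4·3.783072+5/4·1.892036+1/4·7.206919≈5.112543; next y=-7/10·(-4.783072)+3/4·5.112543≈7.182557
n=5: y≈7.182557, sp=1, e=sp−y≈-6.182557; I≈-4.290521, D=e−e_prev≈-9.965629; u=1/4·(-6.182557)+5/4·(-4.290521)+1/4·(-9.965629)≈-9.400198; next y=-7/10·7.182557+3/4·(-9.400198)≈-12.077939
n=6: y≈-12.077939, sp=1, e=sp−y≈13.077939; I≈8.787418, D=e−e_prev≈19.260496; u=1/4·13.077939+5/4·8.787418+1/4·19.260496≈19.068881; next y=-7/10·(-12.077939)+3/4·19.068881≈22.756218
n=7: y≈22.756218, sp=1, e=sp−y≈-21.756218; I≈-12.968800, D=e−e_prev≈-34.834156; u=1/4·(-21.756218)+5/4·(-12.968800)+1/4·(-34.834156)≈-30.358593; next y=-7/10·22.756218+3/4·(-30.358593)≈-38.698297
n=8: y≈-38.698297, sp=1, e=sp−y≈39.698297; I≈26.729497, D=e−e_prev≈61.454515; u=1/4·39.698297+5/4·26.729497+1/4·61.454515≈58.700075; next y=-7/10·(-38.698297)+3/4·58.700075≈71.113864
n=9: y≈71.113864, sp=1, e=sp−y≈-70.113864; I≈-43.384367, D=e−e_prev≈-109.812162; u=1/4·(-70.113864)+5/4·(-43.384367)+1/4·(-109.812162)≈-99.211965; next y=-7/10·71.113864+3/4·(-99.211965)≈-124.188679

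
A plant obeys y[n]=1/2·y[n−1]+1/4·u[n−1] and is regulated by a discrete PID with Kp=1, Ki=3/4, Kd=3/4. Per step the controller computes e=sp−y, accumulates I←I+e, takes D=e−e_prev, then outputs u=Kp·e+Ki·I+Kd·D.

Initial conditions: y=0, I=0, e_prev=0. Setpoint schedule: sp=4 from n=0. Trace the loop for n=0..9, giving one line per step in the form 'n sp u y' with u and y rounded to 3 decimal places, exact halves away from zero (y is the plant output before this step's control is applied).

0 4 10.000 0.000
1 4 3.750 2.500
2 4 7.531 2.188
3 4 6.684 2.977
4 4 7.586 3.159
5 4 7.561 3.476
6 4 7.811 3.628
7 4 7.858 3.767
8 4 7.934 3.848
9 4 7.960 3.908

(exact arithmetic carried between steps; '≈' marks a value shown rounded to 6 d.p. or computed from one; I and e_prev carry over from the previous line; the table rounds u and y to 3 d.p., halves away from zero)
n=0: y=0, sp=4, e=sp−y=4; I=4, D=e−e_prev=4; u=1·4+3/4·4+3/4·4=10; next y=1/2·0+1/4·10=2.5
n=1: y=2.5, sp=4, e=sp−y=1.5; I=5.5, D=e−e_prev=-2.5; u=1·1.5+3/4·5.5+3/4·(-2.5)=3.75; next y=1/2·2.5+1/4·3.75=2.1875
n=2: y=2.1875, sp=4, e=sp−y=1.8125; I=7.3125, D=e−e_prev=0.3125; u=1·1.8125+3/4·7.3125+3/4·0.3125=7.53125; next y=1/2·2.1875+1/4·7.53125≈2.976563
n=3: y≈2.976563, sp=4, e=sp−y≈1.023438; I≈8.335938, D=e−e_prev≈-0.789063; u=1·1.023438+3/4·8.335938+3/4·(-0.789063)≈6.683594; next y=1/2·2.976563+1/4·6.683594≈3.159180
n=4: y≈3.159180, sp=4, e=sp−y≈0.840820; I≈9.176758, D=e−e_prev≈-0.182617; u=1·0.840820+3/4·9.176758+3/4·(-0.182617)≈7.586426; next y=1/2·3.159180+1/4·7.586426≈3.476196
n=5: y≈3.476196, sp=4, e=sp−y≈0.523804; I≈9.700562, D=e−e_prev≈-0.317017; u=1·0.523804+3/4·9.700562+3/4·(-0.317017)≈7.561462; next y=1/2·3.476196+1/4·7.561462≈3.628464
n=6: y≈3.628464, sp=4, e=sp−y≈0.371536; I≈10.072098, D=e−e_prev≈-0.152267; u=1·0.371536+3/4·10.072098+3/4·(-0.152267)≈7.811409; next y=1/2·3.628464+1/4·7.811409≈3.767084
n=7: y≈3.767084, sp=4, e=sp−y≈0.232916; I≈10.305014, D=e−e_prev≈-0.138620; u=1·0.232916+3/4·10.305014+3/4·(-0.138620)≈7.857711; next y=1/2·3.767084+1/4·7.857711≈3.847970
n=8: y≈3.847970, sp=4, e=sp−y≈0.152030; I≈10.457044, D=e−e_prev≈-0.080886; u=1·0.152030+3/4·10.457044+3/4·(-0.080886)≈7.934149; next y=1/2·3.847970+1/4·7.934149≈3.907522
n=9: y≈3.907522, sp=4, e=sp−y≈0.092478; I≈10.549522, D=e−e_prev≈-0.059552; u=1·0.092478+3/4·10.549522+3/4·(-0.059552)≈7.959955; next y=1/2·3.907522+1/4·7.959955≈3.943750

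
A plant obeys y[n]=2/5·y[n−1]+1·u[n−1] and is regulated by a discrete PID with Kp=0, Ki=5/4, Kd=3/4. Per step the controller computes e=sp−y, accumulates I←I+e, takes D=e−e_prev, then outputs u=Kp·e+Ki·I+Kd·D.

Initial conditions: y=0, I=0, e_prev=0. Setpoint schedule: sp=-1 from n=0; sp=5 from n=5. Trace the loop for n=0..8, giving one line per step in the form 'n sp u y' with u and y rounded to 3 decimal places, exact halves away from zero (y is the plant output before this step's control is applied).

0 -1 -2.000 0.000
1 -1 1.500 -2.000
2 -1 -4.150 0.700
3 -1 4.890 -3.870
4 -1 -9.374 3.342
5 5 25.366 -8.037
6 5 -31.748 22.151
7 5 59.532 -22.888
8 5 -85.917 50.377

(exact arithmetic carried between steps; '≈' marks a value shown rounded to 6 d.p. or computed from one; I and e_prev carry over from the previous line; the table rounds u and y to 3 d.p., halves away from zero)
n=0: y=0, sp=-1, e=sp−y=-1; I=-1, D=e−e_prev=-1; u=0·(-1)+5/4·(-1)+3/4·(-1)=-2; next y=2/5·0+1·(-2)=-2
n=1: y=-2, sp=-1, e=sp−y=1; I=0, D=e−e_prev=2; u=0·1+5/4·0+3/4·2=1.5; next y=2/5·(-2)+1·1.5=0.7
n=2: y=0.7, sp=-1, e=sp−y=-1.7; I=-1.7, D=e−e_prev=-2.7; u=0·(-1.7)+5/4·(-1.7)+3/4·(-2.7)=-4.15; next y=2/5·0.7+1·(-4.15)=-3.87
n=3: y=-3.87, sp=-1, e=sp−y=2.87; I=1.17, D=e−e_prev=4.57; u=0·2.87+5/4·1.17+3/4·4.57=4.89; next y=2/5·(-3.87)+1·4.89=3.342
n=4: y=3.342, sp=-1, e=sp−y=-4.342; I=-3.172, D=e−e_prev=-7.212; u=0·(-4.342)+5/4·(-3.172)+3/4·(-7.212)=-9.374; next y=2/5·3.342+1·(-9.374)=-8.0372
n=5: y=-8.0372, sp=5, e=sp−y=13.0372; I=9.8652, D=e−e_prev=17.3792; u=0·13.0372+5/4·9.8652+3/4·17.3792=25.3659; next y=2/5·(-8.0372)+1·25.3659=22.15102
n=6: y=22.15102, sp=5, e=sp−y=-17.15102; I=-7.28582, D=e−e_prev=-30.18822; u=0·(-17.15102)+5/4·(-7.28582)+3/4·(-30.18822)=-31.74844; next y=2/5·22.15102+1·(-31.74844)=-22.888032
n=7: y=-22.888032, sp=5, e=sp−y=27.888032; I=20.602212, D=e−e_prev=45.039052; u=0·27.888032+5/4·20.602212+3/4·45.039052=59.532054; next y=2/5·(-22.888032)+1·59.532054≈50.376841
n=8: y≈50.376841, sp=5, e=sp−y≈-45.376841; I≈-24.774629, D=e−e_prev≈-73.264873; u=0·(-45.376841)+5/4·(-24.774629)+3/4·(-73.264873)≈-85.916941; next y=2/5·50.376841+1·(-85.916941)≈-65.766205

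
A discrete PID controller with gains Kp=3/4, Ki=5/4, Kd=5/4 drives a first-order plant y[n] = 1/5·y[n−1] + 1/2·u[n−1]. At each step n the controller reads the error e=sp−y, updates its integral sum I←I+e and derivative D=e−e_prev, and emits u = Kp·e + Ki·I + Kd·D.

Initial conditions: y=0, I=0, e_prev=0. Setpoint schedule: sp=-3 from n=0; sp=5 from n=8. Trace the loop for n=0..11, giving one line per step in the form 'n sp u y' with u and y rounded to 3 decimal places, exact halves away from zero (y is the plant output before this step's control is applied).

(exact arithmetic carried between steps; '≈' marks a value shown rounded to 6 d.p. or computed from one; I and e_prev carry over from the previous line; the table rounds u and y to 3 d.p., halves away from zero)
n=0: y=0, sp=-3, e=sp−y=-3; I=-3, D=e−e_prev=-3; u=3/4·(-3)+5/4·(-3)+5/4·(-3)=-9.75; next y=1/5·0+1/2·(-9.75)=-4.875
n=1: y=-4.875, sp=-3, e=sp−y=1.875; I=-1.125, D=e−e_prev=4.875; u=3/4·1.875+5/4·(-1.125)+5/4·4.875=6.09375; next y=1/5·(-4.875)+1/2·6.09375=2.071875
n=2: y=2.071875, sp=-3, e=sp−y=-5.071875; I=-6.196875, D=e−e_prev=-6.946875; u=3/4·(-5.071875)+5/4·(-6.196875)+5/4·(-6.946875)≈-20.233594; next y=1/5·2.071875+1/2·(-20.233594)≈-9.702422
n=3: y≈-9.702422, sp=-3, e=sp−y≈6.702422; I≈0.505547, D=e−e_prev≈11.774297; u=3/4·6.702422+5/4·0.505547+5/4·11.774297≈20.376621; next y=1/5·(-9.702422)+1/2·20.376621≈8.247826
n=4: y≈8.247826, sp=-3, e=sp−y≈-11.247826; I≈-10.742279, D=e−e_prev≈-17.950248; u=3/4·(-11.247826)+5/4·(-10.742279)+5/4·(-17.950248)≈-44.301529; next y=1/5·8.247826+1/2·(-44.301529)≈-20.501199
n=5: y≈-20.501199, sp=-3, e=sp−y≈17.501199; I≈6.758920, D=e−e_prev≈28.749025; u=3/4·17.501199+5/4·6.758920+5/4·28.749025≈57.510831; next y=1/5·(-20.501199)+1/2·57.510831≈24.655176
n=6: y≈24.655176, sp=-3, e=sp−y≈-27.655176; I≈-20.896256, D=e−e_prev≈-45.156375; u=3/4·(-27.655176)+5/4·(-20.896256)+5/4·(-45.156375)≈-103.307170; next y=1/5·24.655176+1/2·(-103.307170)≈-46.722550
n=7: y≈-46.722550, sp=-3, e=sp−y≈43.722550; I≈22.826294, D=e−e_prev≈71.377725; u=3/4·43.722550+5/4·22.826294+5/4·71.377725≈150.546937; next y=1/5·(-46.722550)+1/2·150.546937≈65.928958
n=8: y≈65.928958, sp=5, e=sp−y≈-60.928958; I≈-38.102664, D=e−e_prev≈-104.651508; u=3/4·(-60.928958)+5/4·(-38.102664)+5/4·(-104.651508)≈-224.139434; next y=1/5·65.928958+1/2·(-224.139434)≈-98.883926
n=9: y≈-98.883926, sp=5, e=sp−y≈103.883926; I≈65.781261, D=e−e_prev≈164.812884; u=3/4·103.883926+5/4·65.781261+5/4·164.812884≈366.155626; next y=1/5·(-98.883926)+1/2·366.155626≈163.301028
n=10: y≈163.301028, sp=5, e=sp−y≈-158.301028; I≈-92.519766, D=e−e_prev≈-262.184953; u=3/4·(-158.301028)+5/4·(-92.519766)+5/4·(-262.184953)≈-562.106670; next y=1/5·163.301028+1/2·(-562.106670)≈-248.393130
n=11: y≈-248.393130, sp=5, e=sp−y≈253.393130; I≈160.873363, D=e−e_prev≈411.694157; u=3/4·253.393130+5/4·160.873363+5/4·411.694157≈905.754248; next y=1/5·(-248.393130)+1/2·905.754248≈403.198498

0 -3 -9.750 0.000
1 -3 6.094 -4.875
2 -3 -20.234 2.072
3 -3 20.377 -9.702
4 -3 -44.302 8.248
5 -3 57.511 -20.501
6 -3 -103.307 24.655
7 -3 150.547 -46.723
8 5 -224.139 65.929
9 5 366.156 -98.884
10 5 -562.107 163.301
11 5 905.754 -248.393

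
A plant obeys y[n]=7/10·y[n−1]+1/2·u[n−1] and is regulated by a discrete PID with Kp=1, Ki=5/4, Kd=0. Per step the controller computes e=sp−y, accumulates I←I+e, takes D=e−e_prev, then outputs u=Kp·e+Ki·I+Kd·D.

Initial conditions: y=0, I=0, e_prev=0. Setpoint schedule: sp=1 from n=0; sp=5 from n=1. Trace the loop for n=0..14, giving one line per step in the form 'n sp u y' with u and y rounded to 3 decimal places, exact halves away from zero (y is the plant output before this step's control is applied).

0 1 2.250 0.000
1 5 9.969 1.125
2 5 4.357 5.772
3 5 2.387 6.219
4 5 2.376 5.546
5 5 2.764 5.070
6 5 2.989 4.931
7 5 3.041 4.946
8 5 3.026 4.983
9 5 3.007 5.001
10 5 2.999 5.004
11 5 2.998 5.002
12 5 2.999 5.000
13 5 3.000 5.000
14 5 3.000 5.000

(exact arithmetic carried between steps; '≈' marks a value shown rounded to 6 d.p. or computed from one; I and e_prev carry over from the previous line; the table rounds u and y to 3 d.p., halves away from zero)
n=0: y=0, sp=1, e=sp−y=1; I=1, D=e−e_prev=1; u=1·1+5/4·1+0·1=2.25; next y=7/10·0+1/2·2.25=1.125
n=1: y=1.125, sp=5, e=sp−y=3.875; I=4.875, D=e−e_prev=2.875; u=1·3.875+5/4·4.875+0·2.875=9.96875; next y=7/10·1.125+1/2·9.96875=5.771875
n=2: y=5.771875, sp=5, e=sp−y=-0.771875; I=4.103125, D=e−e_prev=-4.646875; u=1·(-0.771875)+5/4·4.103125+0·(-4.646875)≈4.357031; next y=7/10·5.771875+1/2·4.357031≈6.218828
n=3: y≈6.218828, sp=5, e=sp−y≈-1.218828; I≈2.884297, D=e−e_prev≈-0.446953; u=1·(-1.218828)+5/4·2.884297+0·(-0.446953)≈2.386543; next y=7/10·6.218828+1/2·2.386543≈5.546451
n=4: y≈5.546451, sp=5, e=sp−y≈-0.546451; I≈2.337846, D=e−e_prev≈0.672377; u=1·(-0.546451)+5/4·2.337846+0·0.672377≈2.375856; next y=7/10·5.546451+1/2·2.375856≈5.070444
n=5: y≈5.070444, sp=5, e=sp−y≈-0.070444; I≈2.267402, D=e−e_prev≈0.476007; u=1·(-0.070444)+5/4·2.267402+0·0.476007≈2.763809; next y=7/10·5.070444+1/2·2.763809≈4.931215
n=6: y≈4.931215, sp=5, e=sp−y≈0.068785; I≈2.336187, D=e−e_prev≈0.139229; u=1·0.068785+5/4·2.336187+0·0.139229≈2.989019; next y=7/10·4.931215+1/2·2.989019≈4.946360
n=7: y≈4.946360, sp=5, e=sp−y≈0.053640; I≈2.389827, D=e−e_prev≈-0.015145; u=1·0.053640+5/4·2.389827+0·(-0.015145)≈3.040924; next y=7/10·4.946360+1/2·3.040924≈4.982914
n=8: y≈4.982914, sp=5, e=sp−y≈0.017086; I≈2.406913, D=e−e_prev≈-0.036554; u=1·0.017086+5/4·2.406913+0·(-0.036554)≈3.025728; next y=7/10·4.982914+1/2·3.025728≈5.000904
n=9: y≈5.000904, sp=5, e=sp−y≈-0.000904; I≈2.406010, D=e−e_prev≈-0.017990; u=1·(-0.000904)+5/4·2.406010+0·(-0.017990)≈3.006609; next y=7/10·5.000904+1/2·3.006609≈5.003937
n=10: y≈5.003937, sp=5, e=sp−y≈-0.003937; I≈2.402073, D=e−e_prev≈-0.003033; u=1·(-0.003937)+5/4·2.402073+0·(-0.003033)≈2.998654; next y=7/10·5.003937+1/2·2.998654≈5.002083
n=11: y≈5.002083, sp=5, e=sp−y≈-0.002083; I≈2.399990, D=e−e_prev≈0.001854; u=1·(-0.002083)+5/4·2.399990+0·0.001854≈2.997905; next y=7/10·5.002083+1/2·2.997905≈5.000410
n=12: y≈5.000410, sp=5, e=sp−y≈-0.000410; I≈2.399580, D=e−e_prev≈0.001673; u=1·(-0.000410)+5/4·2.399580+0·0.001673≈2.999064; next y=7/10·5.000410+1/2·2.999064≈4.999819
n=13: y≈4.999819, sp=5, e=sp−y≈0.000181; I≈2.399760, D=e−e_prev≈0.000591; u=1·0.000181+5/4·2.399760+0·0.000591≈2.999881; next y=7/10·4.999819+1/2·2.999881≈4.999814
n=14: y≈4.999814, sp=5, e=sp−y≈0.000186; I≈2.399946, D=e−e_prev≈0.000005; u=1·0.000186+5/4·2.399946+0·0.000005≈3.000119; next y=7/10·4.999814+1/2·3.000119≈4.999929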